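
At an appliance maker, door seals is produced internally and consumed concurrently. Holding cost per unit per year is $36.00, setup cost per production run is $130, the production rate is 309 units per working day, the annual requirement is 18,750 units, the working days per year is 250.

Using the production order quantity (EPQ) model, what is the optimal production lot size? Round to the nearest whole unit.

423 units

d = 18,750/250 = 75.0000 units/day;  effective holding cost H(1 − d/p) = 36·(1 − 75.0000/309) = 27.26214
Q* = √(2DS / H_eff) = √(2·18,750·130 / 27.26214) ≈ 422.87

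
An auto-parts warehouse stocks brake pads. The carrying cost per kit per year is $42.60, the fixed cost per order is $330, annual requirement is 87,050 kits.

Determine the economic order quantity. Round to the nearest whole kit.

Optimal lot size Q* = (2 × 87,050 × $330 / $42.6)^½ ≈ 1,161.32

1,161 kits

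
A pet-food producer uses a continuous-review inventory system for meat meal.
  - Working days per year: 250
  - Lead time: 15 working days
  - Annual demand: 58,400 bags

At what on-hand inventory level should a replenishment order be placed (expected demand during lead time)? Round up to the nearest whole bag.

Daily demand d = 58,400 / 250 = 233.600 bags/day
Demand during lead time = 233.600 × 15 = 3,504.00
Reorder point = 3,504.00 → round up

3,504 bags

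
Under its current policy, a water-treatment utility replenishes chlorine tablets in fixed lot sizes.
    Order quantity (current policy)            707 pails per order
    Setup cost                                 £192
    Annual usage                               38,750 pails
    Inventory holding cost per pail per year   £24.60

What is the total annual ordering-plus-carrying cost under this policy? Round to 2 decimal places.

£19,219.44

Orders/yr = 38,750/707 = 54.809; ordering cost = 54.809 × £192 = £10,523.34
Average inventory = 707/2 = 353.5; holding cost = 353.5 × £24.6 = £8,696.10
Total = £10,523.34 + £8,696.10 = £19,219.44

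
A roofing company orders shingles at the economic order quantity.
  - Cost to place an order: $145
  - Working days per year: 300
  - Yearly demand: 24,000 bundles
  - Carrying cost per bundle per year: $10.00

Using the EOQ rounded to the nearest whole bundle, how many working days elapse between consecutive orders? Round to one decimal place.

EOQ = √(2DS/H) = √(2 × 24,000 × 145 / 10)
    = √(696,000.00) ≈ 834.27 → Q = 834 bundles
T = Q/D × 300 days = 834/24,000 × 300 = 10.425 days

10.4 days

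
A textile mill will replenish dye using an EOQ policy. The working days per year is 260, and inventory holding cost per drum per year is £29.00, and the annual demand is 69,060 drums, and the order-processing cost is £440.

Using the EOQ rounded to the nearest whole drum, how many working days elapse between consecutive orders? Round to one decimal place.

5.5 days

Q* = √(2·D·S / H) = √(2·69,060·440 / 29) = √2,095,613.8 ≈ 1,447.62 → Q = 1,448 drums
Cycle time = (working days × Q)/D = (260 × 1,448) / 69,060 = 5.451 days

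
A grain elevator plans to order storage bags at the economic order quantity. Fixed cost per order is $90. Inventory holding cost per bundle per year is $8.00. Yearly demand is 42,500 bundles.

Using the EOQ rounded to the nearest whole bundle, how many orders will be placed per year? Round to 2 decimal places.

2DS/H = 2·42,500·90/8 = 956,250.00
EOQ = √956,250.00 ≈ 977.88 → Q = 978
N = D/Q = 42,500/978 ≈ 43.456 orders/yr

43.46 orders per year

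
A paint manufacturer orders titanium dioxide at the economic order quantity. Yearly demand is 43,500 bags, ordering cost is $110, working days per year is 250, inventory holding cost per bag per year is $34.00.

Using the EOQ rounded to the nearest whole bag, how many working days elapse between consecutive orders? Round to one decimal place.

Optimal lot size Q* = (2 × 43,500 × $110 / $34)^½ ≈ 530.54 → Q = 531 bags
T = Q/D × 250 days = 531/43,500 × 250 = 3.052 days

3.1 days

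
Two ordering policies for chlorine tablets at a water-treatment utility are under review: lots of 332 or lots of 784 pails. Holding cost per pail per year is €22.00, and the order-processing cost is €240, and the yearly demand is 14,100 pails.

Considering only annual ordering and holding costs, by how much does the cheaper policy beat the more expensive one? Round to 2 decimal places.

€904.44

Annual cost at Q: ordering D·S/Q plus holding Q·H/2.
TC(332) = (14,100/332)×240 + (332/2)×22 = €13,844.77
TC(784) = (14,100/784)×240 + (784/2)×22 = €12,940.33
Lots of 784 are cheaper by €904.44.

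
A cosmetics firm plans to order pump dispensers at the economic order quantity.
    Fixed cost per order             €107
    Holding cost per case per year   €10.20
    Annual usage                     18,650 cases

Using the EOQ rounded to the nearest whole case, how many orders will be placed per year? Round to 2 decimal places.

29.79 orders per year

Q* = √(2·D·S / H) = √(2·18,650·107 / 10.2) = √391,284.3 ≈ 625.53 → Q = 626
Orders per year = D/Q = 18,650 / 626 = 29.792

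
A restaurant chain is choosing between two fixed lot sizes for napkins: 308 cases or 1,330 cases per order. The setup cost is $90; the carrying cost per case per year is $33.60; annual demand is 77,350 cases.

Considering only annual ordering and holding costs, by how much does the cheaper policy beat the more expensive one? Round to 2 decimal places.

Annual cost at Q: ordering D·S/Q plus holding Q·H/2.
TC(308) = (77,350/308)×90 + (308/2)×33.6 = $27,776.67
TC(1,330) = (77,350/1,330)×90 + (1,330/2)×33.6 = $27,578.21
Cheaper: Q = 1,330.  Difference = $198.46

$198.46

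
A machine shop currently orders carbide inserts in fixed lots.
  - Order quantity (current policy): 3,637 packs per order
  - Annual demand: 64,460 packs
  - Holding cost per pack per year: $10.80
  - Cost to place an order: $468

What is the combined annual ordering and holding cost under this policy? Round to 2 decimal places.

Orders/yr = 64,460/3,637 = 17.723; ordering cost = 17.723 × $468 = $8,294.55
Average inventory = 3,637/2 = 1818.5; holding cost = 1818.5 × $10.8 = $19,639.80
Total = $8,294.55 + $19,639.80 = $27,934.35

$27,934.35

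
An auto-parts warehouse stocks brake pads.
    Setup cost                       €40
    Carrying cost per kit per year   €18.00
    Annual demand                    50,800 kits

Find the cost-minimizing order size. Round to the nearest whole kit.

2DS/H = 2·50,800·40/18 = 225,777.78
EOQ = √225,777.78 ≈ 475.16

475 kits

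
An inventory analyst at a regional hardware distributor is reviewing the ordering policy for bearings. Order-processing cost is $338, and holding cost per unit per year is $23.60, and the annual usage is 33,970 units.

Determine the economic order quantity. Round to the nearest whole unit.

Q* = √(2·D·S / H) = √(2·33,970·338 / 23.6) = √973,039.0 ≈ 986.43

986 units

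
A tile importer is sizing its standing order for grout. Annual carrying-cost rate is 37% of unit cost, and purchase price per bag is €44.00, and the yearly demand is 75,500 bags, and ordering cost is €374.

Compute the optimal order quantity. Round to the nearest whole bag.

1,863 bags

H = i·C = 0.37 × €44 = €16.2800 per bag-year
Q* = √(2·D·S / H) = √(2·75,500·374 / 16.28) = √3,468,918.9 ≈ 1,862.50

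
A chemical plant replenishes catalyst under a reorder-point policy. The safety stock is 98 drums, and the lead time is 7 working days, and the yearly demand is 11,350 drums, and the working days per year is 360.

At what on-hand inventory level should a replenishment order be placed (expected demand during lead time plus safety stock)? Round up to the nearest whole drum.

Daily demand d = 11,350 / 360 = 31.528 drums/day
Demand during lead time = 31.528 × 7 = 220.69
Reorder point = 220.69 + 98 = 318.69 → round up

319 drums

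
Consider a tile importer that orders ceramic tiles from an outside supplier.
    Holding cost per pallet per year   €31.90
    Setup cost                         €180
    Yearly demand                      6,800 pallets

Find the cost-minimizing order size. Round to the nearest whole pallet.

EOQ = √(2DS/H) = √(2 × 6,800 × 180 / 31.9)
    = √(76,739.81) ≈ 277.02

277 pallets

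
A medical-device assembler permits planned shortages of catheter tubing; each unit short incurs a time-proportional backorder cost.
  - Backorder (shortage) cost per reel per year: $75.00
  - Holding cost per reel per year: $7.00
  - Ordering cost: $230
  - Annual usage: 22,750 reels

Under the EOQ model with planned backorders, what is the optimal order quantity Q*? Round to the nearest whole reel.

1,278 reels

Basic EOQ = √(2·22,750·230/7) = 1,222.702
Backorder adjustment √((H+b)/b) = √((7+75)/75) = 1.0456
Q* = 1,222.702 × 1.0456 ≈ 1,278.49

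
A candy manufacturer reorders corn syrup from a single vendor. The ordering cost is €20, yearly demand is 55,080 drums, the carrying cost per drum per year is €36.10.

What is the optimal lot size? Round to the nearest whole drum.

247 drums

Optimal lot size Q* = (2 × 55,080 × €20 / €36.1)^½ ≈ 247.04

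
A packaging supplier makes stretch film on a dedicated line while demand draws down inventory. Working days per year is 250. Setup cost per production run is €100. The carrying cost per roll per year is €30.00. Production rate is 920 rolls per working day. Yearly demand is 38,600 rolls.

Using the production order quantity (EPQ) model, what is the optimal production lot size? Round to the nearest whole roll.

556 rolls

Daily demand d = 38,600/250 = 154.400; p = 920; 1 − d/p = 0.83217
EPQ = √(2DS / (H(1 − d/p)))
    = √(2 × 38,600 × 100 / (30 × 0.83217)) ≈ 556.08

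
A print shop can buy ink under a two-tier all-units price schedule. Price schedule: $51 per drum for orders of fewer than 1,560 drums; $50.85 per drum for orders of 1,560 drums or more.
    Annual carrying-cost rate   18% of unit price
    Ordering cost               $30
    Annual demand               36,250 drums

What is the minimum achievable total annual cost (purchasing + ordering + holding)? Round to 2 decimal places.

H₁ = 18%×$51 = $9.1800;  H₂ = 18%×$50.85 = $9.1530
EOQ₁ = √(2×36,250×30/9.1800) = 486.75  (< 1,560, feasible at tier 1)
EOQ₂ = √(2×36,250×30/9.1530) = 487.47  (< 1,560 → use Q = 1,560 at tier-2 price)
TC(tier 1 (EOQ₁), Q≈486.8) = $1,853,218.39
TC(tier 2, Q≈1,560.0) = $1,851,148.96
Minimum at tier 2: $1,851,148.96

$1,851,148.96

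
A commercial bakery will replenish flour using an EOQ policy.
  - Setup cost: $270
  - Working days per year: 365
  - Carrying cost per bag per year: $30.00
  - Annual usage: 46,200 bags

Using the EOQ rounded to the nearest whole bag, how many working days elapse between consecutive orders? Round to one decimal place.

7.2 days

Q* = √(2·D·S / H) = √(2·46,200·270 / 30) = √831,600.0 ≈ 911.92 → Q = 912 bags
Cycle time = (working days × Q)/D = (365 × 912) / 46,200 = 7.205 days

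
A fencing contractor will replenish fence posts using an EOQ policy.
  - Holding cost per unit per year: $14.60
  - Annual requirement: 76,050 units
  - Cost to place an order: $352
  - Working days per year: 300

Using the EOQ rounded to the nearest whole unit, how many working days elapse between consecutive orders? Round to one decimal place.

EOQ = √(2DS/H) = √(2 × 76,050 × 352 / 14.6)
    = √(3,667,068.49) ≈ 1,914.96 → Q = 1,915 units
T = Q/D × 300 days = 1,915/76,050 × 300 = 7.554 days

7.6 days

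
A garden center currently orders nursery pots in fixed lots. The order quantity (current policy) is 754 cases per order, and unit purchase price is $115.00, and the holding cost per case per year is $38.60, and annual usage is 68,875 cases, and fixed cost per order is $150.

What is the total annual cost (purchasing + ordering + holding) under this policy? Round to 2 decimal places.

$7,948,879.12

Orders/yr = 68,875/754 = 91.346; ordering cost = 91.346 × $150 = $13,701.92
Average inventory = 754/2 = 377; holding cost = 377 × $38.6 = $14,552.20
Purchase cost = D·C = 68,875 × 115 = $7,920,625.00
Total = $13,701.92 + $14,552.20 + $7,920,625.00 = $7,948,879.12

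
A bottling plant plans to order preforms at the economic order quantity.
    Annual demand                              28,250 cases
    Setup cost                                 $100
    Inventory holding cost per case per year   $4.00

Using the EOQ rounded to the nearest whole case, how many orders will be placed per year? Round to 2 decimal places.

Q* = √(2·D·S / H) = √(2·28,250·100 / 4) = √1,412,500.0 ≈ 1,188.49 → Q = 1,188
Orders per year = D/Q = 28,250 / 1,188 = 23.779

23.78 orders per year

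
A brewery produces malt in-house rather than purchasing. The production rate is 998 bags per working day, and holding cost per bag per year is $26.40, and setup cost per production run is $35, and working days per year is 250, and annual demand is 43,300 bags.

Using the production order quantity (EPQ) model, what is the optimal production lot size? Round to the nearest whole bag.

373 bags

Daily demand d = 43,300/250 = 173.200; p = 998; 1 − d/p = 0.82645
EPQ = √(2DS / (H(1 − d/p)))
    = √(2 × 43,300 × 35 / (26.4 × 0.82645)) ≈ 372.72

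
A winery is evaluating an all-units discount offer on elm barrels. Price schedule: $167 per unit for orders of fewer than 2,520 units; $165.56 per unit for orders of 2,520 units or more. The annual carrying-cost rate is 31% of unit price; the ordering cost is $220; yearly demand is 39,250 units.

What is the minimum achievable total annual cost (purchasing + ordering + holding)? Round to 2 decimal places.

H₁ = 31%×$167 = $51.7700;  H₂ = 31%×$165.56 = $51.3236
EOQ₁ = √(2×39,250×220/51.7700) = 577.57  (< 2,520, feasible at tier 1)
EOQ₂ = √(2×39,250×220/51.3236) = 580.08  (< 2,520 → use Q = 2,520 at tier-2 price)
TC(tier 1 (EOQ₁), Q≈577.6) = $6,584,650.97
TC(tier 2, Q≈2,520.0) = $6,566,324.32
Minimum at tier 2: $6,566,324.32

$6,566,324.32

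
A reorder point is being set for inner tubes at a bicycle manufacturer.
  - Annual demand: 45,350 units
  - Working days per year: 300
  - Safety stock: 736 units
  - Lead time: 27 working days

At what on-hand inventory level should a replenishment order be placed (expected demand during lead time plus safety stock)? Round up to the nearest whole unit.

Daily demand d = 45,350 / 300 = 151.167 units/day
Demand during lead time = 151.167 × 27 = 4,081.50
Reorder point = 4,081.50 + 736 = 4,817.50 → round up

4,818 units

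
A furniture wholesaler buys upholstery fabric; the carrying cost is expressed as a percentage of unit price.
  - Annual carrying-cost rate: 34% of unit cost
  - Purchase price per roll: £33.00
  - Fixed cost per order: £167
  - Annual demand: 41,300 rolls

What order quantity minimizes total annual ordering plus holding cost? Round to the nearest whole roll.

Holding cost per roll per year: H = 34% × £33 = £11.2200
EOQ = √(2DS/H) = √(2 × 41,300 × 167 / 11.22)
    = √(1,229,429.59) ≈ 1,108.80

1,109 rolls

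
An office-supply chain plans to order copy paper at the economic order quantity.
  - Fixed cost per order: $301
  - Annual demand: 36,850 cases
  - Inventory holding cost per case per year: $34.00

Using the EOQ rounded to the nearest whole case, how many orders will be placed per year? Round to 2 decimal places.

45.61 orders per year

EOQ = √(2DS/H) = √(2 × 36,850 × 301 / 34)
    = √(652,461.76) ≈ 807.75 → Q = 808
N = D/Q = 36,850/808 ≈ 45.606 orders/yr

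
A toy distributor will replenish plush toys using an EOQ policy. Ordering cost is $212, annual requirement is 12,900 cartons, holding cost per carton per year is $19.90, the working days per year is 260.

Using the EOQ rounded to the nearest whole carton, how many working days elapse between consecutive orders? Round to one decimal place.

10.6 days

Q* = √(2·D·S / H) = √(2·12,900·212 / 19.9) = √274,854.3 ≈ 524.27 → Q = 524 cartons
Cycle time = (working days × Q)/D = (260 × 524) / 12,900 = 10.561 days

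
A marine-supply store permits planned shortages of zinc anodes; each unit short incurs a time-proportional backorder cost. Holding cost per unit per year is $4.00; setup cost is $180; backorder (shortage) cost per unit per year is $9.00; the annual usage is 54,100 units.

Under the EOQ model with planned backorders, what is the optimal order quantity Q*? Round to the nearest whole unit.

Q* = √(2DS/H) · √((H + b)/b)
   = √(2 × 54,100 × 180 / 4) · √((4 + 9) / 9)
   = 2,206.581 × 1.2019 ≈ 2,651.98

2,652 units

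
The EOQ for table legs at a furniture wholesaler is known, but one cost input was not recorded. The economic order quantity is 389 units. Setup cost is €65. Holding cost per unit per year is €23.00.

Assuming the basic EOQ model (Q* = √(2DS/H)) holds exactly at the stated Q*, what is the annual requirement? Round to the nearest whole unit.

26,772 units per year

Since Q* = (2DS/H)^½, squaring gives Q*²·H = 2DS.
D = Q²H / (2S) = 389² × 23 / (2 × 65) = 26,772.18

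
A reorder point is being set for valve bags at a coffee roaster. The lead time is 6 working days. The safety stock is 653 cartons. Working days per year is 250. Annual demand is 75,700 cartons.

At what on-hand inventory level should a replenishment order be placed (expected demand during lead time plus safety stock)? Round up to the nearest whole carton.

Daily demand d = 75,700 / 250 = 302.800 cartons/day
Demand during lead time = 302.800 × 6 = 1,816.80
Reorder point = 1,816.80 + 653 = 2,469.80 → round up

2,470 cartons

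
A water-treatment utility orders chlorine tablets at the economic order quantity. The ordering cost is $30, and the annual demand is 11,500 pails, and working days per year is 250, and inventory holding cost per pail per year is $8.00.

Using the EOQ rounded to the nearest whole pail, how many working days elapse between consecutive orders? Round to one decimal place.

EOQ = √(2DS/H) = √(2 × 11,500 × 30 / 8)
    = √(86,250.00) ≈ 293.68 → Q = 294 pails
T = Q/D × 250 days = 294/11,500 × 250 = 6.391 days

6.4 days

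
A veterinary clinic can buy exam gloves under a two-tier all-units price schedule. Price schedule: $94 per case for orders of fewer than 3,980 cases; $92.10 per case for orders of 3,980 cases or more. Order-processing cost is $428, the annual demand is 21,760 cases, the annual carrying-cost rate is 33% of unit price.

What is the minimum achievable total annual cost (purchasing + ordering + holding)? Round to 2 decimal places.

H₁ = 33%×$94 = $31.0200;  H₂ = 33%×$92.10 = $30.3930
EOQ₁ = √(2×21,760×428/31.0200) = 774.90  (< 3,980, feasible at tier 1)
EOQ₂ = √(2×21,760×428/30.3930) = 782.85  (< 3,980 → use Q = 3,980 at tier-2 price)
TC(tier 1 (EOQ₁), Q≈774.9) = $2,069,477.39
TC(tier 2, Q≈3,980.0) = $2,066,918.09
Minimum at tier 2: $2,066,918.09

$2,066,918.09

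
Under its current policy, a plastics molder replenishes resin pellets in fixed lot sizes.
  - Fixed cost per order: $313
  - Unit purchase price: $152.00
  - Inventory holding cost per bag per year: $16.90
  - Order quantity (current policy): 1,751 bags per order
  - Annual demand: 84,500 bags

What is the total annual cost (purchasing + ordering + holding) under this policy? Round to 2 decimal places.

$12,873,900.75

Annual ordering cost = (D/Q)·S = (84,500/1,751) × 313 = $15,104.80
Annual holding cost  = (Q/2)·H = (1,751/2) × 16.9 = $14,795.95
Purchase cost = D·C = 84,500 × 152 = $12,844,000.00
Total = $15,104.80 + $14,795.95 + $12,844,000.00 = $12,873,900.75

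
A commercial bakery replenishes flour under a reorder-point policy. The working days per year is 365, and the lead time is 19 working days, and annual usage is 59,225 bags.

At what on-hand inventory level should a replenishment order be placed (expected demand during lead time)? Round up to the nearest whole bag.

Daily demand d = 59,225 / 365 = 162.260 bags/day
Demand during lead time = 162.260 × 19 = 3,082.95
Reorder point = 3,082.95 → round up

3,083 bags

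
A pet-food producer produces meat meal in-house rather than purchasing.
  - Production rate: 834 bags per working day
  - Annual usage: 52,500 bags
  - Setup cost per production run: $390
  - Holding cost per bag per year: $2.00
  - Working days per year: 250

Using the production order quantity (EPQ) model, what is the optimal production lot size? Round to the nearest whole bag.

5,231 bags

Daily demand d = 52,500/250 = 210.000; p = 834; 1 − d/p = 0.74820
EPQ = √(2DS / (H(1 − d/p)))
    = √(2 × 52,500 × 390 / (2 × 0.74820)) ≈ 5,231.22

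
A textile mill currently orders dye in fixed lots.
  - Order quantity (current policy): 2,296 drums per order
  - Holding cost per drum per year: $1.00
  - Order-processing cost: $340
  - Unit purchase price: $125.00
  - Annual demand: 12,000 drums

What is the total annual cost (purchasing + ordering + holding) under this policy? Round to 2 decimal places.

Orders/yr = 12,000/2,296 = 5.226; ordering cost = 5.226 × $340 = $1,777.00
Average inventory = 2,296/2 = 1148; holding cost = 1148 × $1 = $1,148.00
Purchase cost = D·C = 12,000 × 125 = $1,500,000.00
Total = $1,777.00 + $1,148.00 + $1,500,000.00 = $1,502,925.00

$1,502,925.00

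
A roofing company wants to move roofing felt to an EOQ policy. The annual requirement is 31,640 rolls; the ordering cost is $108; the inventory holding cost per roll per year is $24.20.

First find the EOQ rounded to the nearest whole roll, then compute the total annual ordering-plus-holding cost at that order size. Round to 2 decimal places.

2DS/H = 2·31,640·108/24.2 = 282,406.61
EOQ = √282,406.61 ≈ 531.42 → Q = 531 rolls
Annual ordering cost = (D/Q)·S = (31,640/531) × 108 = $6,435.25
Annual holding cost  = (Q/2)·H = (531/2) × 24.2 = $6,425.10
Total = $6,435.25 + $6,425.10 = $12,860.35

$12,860.35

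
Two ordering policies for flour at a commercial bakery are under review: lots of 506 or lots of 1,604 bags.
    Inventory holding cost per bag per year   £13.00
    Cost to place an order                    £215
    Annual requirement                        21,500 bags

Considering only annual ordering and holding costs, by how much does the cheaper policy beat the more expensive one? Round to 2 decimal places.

TC(Q) = (D/Q)S + (Q/2)H
TC(506) = (21,500/506)×215 + (506/2)×13 = £12,424.38
TC(1,604) = (21,500/1,604)×215 + (1,604/2)×13 = £13,307.86
|ΔTC| = |£12,424.38 − £13,307.86| = £883.48

£883.48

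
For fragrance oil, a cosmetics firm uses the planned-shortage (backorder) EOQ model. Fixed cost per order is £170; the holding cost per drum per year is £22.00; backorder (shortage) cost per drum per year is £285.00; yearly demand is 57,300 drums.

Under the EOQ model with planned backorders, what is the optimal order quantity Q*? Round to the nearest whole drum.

Basic EOQ = √(2·57,300·170/22) = 941.034
Backorder adjustment √((H+b)/b) = √((22+285)/285) = 1.0379
Q* = 941.034 × 1.0379 ≈ 976.68

977 drums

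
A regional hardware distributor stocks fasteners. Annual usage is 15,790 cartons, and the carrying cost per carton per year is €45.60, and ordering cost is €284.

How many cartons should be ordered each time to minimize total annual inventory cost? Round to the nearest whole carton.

443 cartons

EOQ = √(2DS/H) = √(2 × 15,790 × 284 / 45.6)
    = √(196,682.46) ≈ 443.49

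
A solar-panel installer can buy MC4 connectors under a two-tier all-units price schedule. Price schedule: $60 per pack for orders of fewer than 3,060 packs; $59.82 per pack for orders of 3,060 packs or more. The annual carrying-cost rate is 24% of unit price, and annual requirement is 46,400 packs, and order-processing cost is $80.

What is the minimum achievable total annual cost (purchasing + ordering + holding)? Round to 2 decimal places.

H₁ = 24%×$60 = $14.4000;  H₂ = 24%×$59.82 = $14.3568
EOQ₁ = √(2×46,400×80/14.4000) = 718.02  (< 3,060, feasible at tier 1)
EOQ₂ = √(2×46,400×80/14.3568) = 719.10  (< 3,060 → use Q = 3,060 at tier-2 price)
TC(tier 1 (EOQ₁), Q≈718.0) = $2,794,339.52
TC(tier 2, Q≈3,060.0) = $2,798,826.98
Minimum at tier 1 (EOQ₁): $2,794,339.52

$2,794,339.52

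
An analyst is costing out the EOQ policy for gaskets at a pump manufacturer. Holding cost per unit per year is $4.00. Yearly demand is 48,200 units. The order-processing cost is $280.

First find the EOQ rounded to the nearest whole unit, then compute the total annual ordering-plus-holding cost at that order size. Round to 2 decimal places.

$10,390.77

2DS/H = 2·48,200·280/4 = 6,748,000.00
EOQ = √6,748,000.00 ≈ 2,597.69 → Q = 2,598 units
Orders/yr = 48,200/2,598 = 18.553; ordering cost = 18.553 × $280 = $5,194.77
Average inventory = 2,598/2 = 1299; holding cost = 1299 × $4 = $5,196.00
Total = $5,194.77 + $5,196.00 = $10,390.77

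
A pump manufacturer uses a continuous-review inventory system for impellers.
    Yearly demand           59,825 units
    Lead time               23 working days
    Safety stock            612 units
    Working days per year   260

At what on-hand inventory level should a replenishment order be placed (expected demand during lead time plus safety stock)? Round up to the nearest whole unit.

Daily demand d = 59,825 / 260 = 230.096 units/day
Demand during lead time = 230.096 × 23 = 5,292.21
Reorder point = 5,292.21 + 612 = 5,904.21 → round up

5,905 units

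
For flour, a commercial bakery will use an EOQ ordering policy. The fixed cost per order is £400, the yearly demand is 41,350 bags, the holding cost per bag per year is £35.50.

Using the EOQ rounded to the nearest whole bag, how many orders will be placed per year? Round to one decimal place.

2DS/H = 2·41,350·400/35.5 = 931,830.99
EOQ = √931,830.99 ≈ 965.31 → Q = 965
N = D/Q = 41,350/965 ≈ 42.850 orders/yr

42.8 orders per year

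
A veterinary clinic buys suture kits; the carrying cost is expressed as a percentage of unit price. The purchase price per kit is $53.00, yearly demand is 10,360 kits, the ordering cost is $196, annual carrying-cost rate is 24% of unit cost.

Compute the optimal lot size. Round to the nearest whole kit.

Holding cost per kit per year: H = 24% × $53 = $12.7200
EOQ = √(2DS/H) = √(2 × 10,360 × 196 / 12.72)
    = √(319,270.44) ≈ 565.04

565 kits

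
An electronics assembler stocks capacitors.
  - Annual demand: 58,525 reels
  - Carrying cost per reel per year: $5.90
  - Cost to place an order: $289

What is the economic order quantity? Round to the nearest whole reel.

Q* = √(2·D·S / H) = √(2·58,525·289 / 5.9) = √5,733,466.1 ≈ 2,394.47

2,394 reels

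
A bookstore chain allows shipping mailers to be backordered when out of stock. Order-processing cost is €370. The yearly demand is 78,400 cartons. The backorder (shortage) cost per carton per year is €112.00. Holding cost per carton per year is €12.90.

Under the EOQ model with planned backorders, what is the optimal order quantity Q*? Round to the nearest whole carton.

Basic EOQ = √(2·78,400·370/12.9) = 2,120.699
Backorder adjustment √((H+b)/b) = √((12.9+112)/112) = 1.0560
Q* = 2,120.699 × 1.0560 ≈ 2,239.50

2,240 cartons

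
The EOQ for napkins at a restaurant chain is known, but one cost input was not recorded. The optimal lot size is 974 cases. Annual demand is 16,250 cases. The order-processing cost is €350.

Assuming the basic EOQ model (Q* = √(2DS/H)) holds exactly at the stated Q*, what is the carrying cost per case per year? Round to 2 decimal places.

From Q* = √(2DS/H) ⇒ Q*² = 2DS/H.
H = 2DS / Q² = 2 × 16,250 × 350 / 974² = 11.9904

€11.99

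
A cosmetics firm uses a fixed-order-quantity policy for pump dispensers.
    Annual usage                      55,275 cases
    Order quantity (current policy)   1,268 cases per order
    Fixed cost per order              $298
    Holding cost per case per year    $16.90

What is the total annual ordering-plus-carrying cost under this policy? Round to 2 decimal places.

Ordering: D/Q × S = 55,275/1,268 × $298 = $12,990.50
Holding:  Q/2 × H = 1,268/2 × $16.9 = $10,714.60
Total = $12,990.50 + $10,714.60 = $23,705.10

$23,705.10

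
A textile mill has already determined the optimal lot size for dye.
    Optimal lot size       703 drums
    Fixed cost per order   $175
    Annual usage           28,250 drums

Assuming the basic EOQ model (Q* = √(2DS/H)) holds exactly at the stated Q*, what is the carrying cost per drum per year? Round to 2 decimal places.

Since Q* = (2DS/H)^½, squaring gives Q*²·H = 2DS.
H = 2DS / Q² = 2 × 28,250 × 175 / 703² = 20.0067

$20.01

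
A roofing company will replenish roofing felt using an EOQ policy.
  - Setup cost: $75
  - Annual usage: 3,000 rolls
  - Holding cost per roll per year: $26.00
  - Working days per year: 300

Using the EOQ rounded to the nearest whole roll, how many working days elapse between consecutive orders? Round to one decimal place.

13.2 days

Optimal lot size Q* = (2 × 3,000 × $75 / $26)^½ ≈ 131.56 → Q = 132 rolls
T = Q/D × 300 days = 132/3,000 × 300 = 13.200 days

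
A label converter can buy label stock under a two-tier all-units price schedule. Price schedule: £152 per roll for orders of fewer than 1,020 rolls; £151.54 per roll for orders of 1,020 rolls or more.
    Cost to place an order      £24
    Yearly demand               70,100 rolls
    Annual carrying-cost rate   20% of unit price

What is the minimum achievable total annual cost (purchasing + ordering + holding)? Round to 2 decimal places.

£10,640,060.49

H₁ = 20%×£152 = £30.4000;  H₂ = 20%×£151.54 = £30.3080
EOQ₁ = √(2×70,100×24/30.4000) = 332.69  (< 1,020, feasible at tier 1)
EOQ₂ = √(2×70,100×24/30.3080) = 333.20  (< 1,020 → use Q = 1,020 at tier-2 price)
TC(tier 1 (EOQ₁), Q≈332.7) = £10,665,313.85
TC(tier 2, Q≈1,020.0) = £10,640,060.49
Minimum at tier 2: £10,640,060.49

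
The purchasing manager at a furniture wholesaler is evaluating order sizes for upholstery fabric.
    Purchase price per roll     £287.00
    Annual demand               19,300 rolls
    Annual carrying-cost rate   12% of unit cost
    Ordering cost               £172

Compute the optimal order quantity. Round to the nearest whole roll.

439 rolls

Holding cost per roll per year: H = 12% × £287 = £34.4400
Optimal lot size Q* = (2 × 19,300 × £172 / £34.44)^½ ≈ 439.06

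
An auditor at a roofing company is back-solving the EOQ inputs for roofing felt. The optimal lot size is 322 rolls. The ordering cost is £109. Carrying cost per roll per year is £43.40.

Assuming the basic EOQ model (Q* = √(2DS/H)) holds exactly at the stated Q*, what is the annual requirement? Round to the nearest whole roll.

20,642 rolls per year

Since Q* = (2DS/H)^½, squaring gives Q*²·H = 2DS.
D = Q²H / (2S) = 322² × 43.4 / (2 × 109) = 20,641.68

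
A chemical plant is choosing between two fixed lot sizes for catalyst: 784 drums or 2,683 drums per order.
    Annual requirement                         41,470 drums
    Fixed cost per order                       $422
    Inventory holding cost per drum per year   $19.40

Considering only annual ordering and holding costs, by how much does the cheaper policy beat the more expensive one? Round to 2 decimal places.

$2,621.11

For each Q, cost = (D/Q)·S + (Q/2)·H.
TC(784) = (41,470/784)×422 + (784/2)×19.4 = $29,926.66
TC(2,683) = (41,470/2,683)×422 + (2,683/2)×19.4 = $32,547.78
Cheaper: Q = 784.  Difference = $2,621.11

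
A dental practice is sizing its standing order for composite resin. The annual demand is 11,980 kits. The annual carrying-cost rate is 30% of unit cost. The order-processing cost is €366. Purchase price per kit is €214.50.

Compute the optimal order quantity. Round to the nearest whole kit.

369 kits

H = i·C = 0.3 × €214.5 = €64.3500 per kit-year
Optimal lot size Q* = (2 × 11,980 × €366 / €64.35)^½ ≈ 369.16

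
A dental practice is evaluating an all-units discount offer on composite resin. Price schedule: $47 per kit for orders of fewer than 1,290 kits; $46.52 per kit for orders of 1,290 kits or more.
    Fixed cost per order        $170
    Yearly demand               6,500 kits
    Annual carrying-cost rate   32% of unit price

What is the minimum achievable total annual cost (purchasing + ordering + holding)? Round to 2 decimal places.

$311,265.28

H₁ = 32%×$47 = $15.0400;  H₂ = 32%×$46.52 = $14.8864
EOQ₁ = √(2×6,500×170/15.0400) = 383.33  (< 1,290, feasible at tier 1)
EOQ₂ = √(2×6,500×170/14.8864) = 385.30  (< 1,290 → use Q = 1,290 at tier-2 price)
TC(tier 1 (EOQ₁), Q≈383.3) = $311,265.28
TC(tier 2, Q≈1,290.0) = $312,838.32
Minimum at tier 1 (EOQ₁): $311,265.28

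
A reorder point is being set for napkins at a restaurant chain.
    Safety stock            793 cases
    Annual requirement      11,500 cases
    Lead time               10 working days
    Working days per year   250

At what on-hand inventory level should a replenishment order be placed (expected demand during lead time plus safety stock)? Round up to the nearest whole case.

Daily demand d = 11,500 / 250 = 46.000 cases/day
Demand during lead time = 46.000 × 10 = 460.00
Reorder point = 460.00 + 793 = 1,253.00 → round up

1,253 cases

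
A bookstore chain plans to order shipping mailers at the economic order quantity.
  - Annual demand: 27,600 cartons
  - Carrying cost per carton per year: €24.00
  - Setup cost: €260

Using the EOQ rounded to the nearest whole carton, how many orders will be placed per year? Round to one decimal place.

Optimal lot size Q* = (2 × 27,600 × €260 / €24)^½ ≈ 773.30 → Q = 773
Orders per year = D/Q = 27,600 / 773 = 35.705

35.7 orders per year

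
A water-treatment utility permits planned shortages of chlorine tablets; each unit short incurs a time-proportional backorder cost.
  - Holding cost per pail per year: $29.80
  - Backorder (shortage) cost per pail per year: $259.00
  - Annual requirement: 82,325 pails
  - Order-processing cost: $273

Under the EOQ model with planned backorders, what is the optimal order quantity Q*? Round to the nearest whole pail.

1,297 pails

Basic EOQ = √(2·82,325·273/29.8) = 1,228.157
Backorder adjustment √((H+b)/b) = √((29.8+259)/259) = 1.0560
Q* = 1,228.157 × 1.0560 ≈ 1,296.89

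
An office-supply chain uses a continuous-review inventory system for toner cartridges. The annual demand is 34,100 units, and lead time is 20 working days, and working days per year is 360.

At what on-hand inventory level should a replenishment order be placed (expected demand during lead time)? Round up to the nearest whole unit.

Daily demand d = 34,100 / 360 = 94.722 units/day
Demand during lead time = 94.722 × 20 = 1,894.44
Reorder point = 1,894.44 → round up

1,895 units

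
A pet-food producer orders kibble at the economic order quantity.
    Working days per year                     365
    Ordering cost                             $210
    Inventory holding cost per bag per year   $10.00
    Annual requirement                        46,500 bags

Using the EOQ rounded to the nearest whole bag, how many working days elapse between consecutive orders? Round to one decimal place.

11.0 days

Optimal lot size Q* = (2 × 46,500 × $210 / $10)^½ ≈ 1,397.50 → Q = 1,397 bags
Cycle time = (working days × Q)/D = (365 × 1,397) / 46,500 = 10.966 days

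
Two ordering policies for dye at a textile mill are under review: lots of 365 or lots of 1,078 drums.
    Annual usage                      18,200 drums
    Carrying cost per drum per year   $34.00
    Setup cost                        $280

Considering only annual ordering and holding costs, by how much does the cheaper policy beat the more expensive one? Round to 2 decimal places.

TC(Q) = (D/Q)S + (Q/2)H
TC(365) = (18,200/365)×280 + (365/2)×34 = $20,166.64
TC(1,078) = (18,200/1,078)×280 + (1,078/2)×34 = $23,053.27
|ΔTC| = |$20,166.64 − $23,053.27| = $2,886.63

$2,886.63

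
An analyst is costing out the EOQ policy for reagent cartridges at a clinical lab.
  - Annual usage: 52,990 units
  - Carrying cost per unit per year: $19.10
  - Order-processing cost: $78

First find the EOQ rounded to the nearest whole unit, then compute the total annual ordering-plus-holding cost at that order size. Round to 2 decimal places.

2DS/H = 2·52,990·78/19.1 = 432,797.91
EOQ = √432,797.91 ≈ 657.87 → Q = 658 units
Orders/yr = 52,990/658 = 80.532; ordering cost = 80.532 × $78 = $6,281.49
Average inventory = 658/2 = 329; holding cost = 329 × $19.1 = $6,283.90
Total = $6,281.49 + $6,283.90 = $12,565.39

$12,565.39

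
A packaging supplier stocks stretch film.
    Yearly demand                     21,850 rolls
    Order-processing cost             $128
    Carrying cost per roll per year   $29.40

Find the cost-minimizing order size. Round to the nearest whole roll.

436 rolls

Q* = √(2·D·S / H) = √(2·21,850·128 / 29.4) = √190,258.5 ≈ 436.19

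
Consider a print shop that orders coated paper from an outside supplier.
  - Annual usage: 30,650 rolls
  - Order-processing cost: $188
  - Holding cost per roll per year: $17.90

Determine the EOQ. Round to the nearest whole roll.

802 rolls

2DS/H = 2·30,650·188/17.9 = 643,821.23
EOQ = √643,821.23 ≈ 802.38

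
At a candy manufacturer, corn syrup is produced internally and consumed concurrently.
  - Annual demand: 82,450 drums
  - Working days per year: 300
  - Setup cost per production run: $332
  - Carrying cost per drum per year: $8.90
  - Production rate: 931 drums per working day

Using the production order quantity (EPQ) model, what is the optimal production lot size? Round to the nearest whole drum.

2,954 drums

Daily demand d = 82,450/300 = 274.833; p = 931; 1 − d/p = 0.70480
EPQ = √(2DS / (H(1 − d/p)))
    = √(2 × 82,450 × 332 / (8.9 × 0.70480)) ≈ 2,954.28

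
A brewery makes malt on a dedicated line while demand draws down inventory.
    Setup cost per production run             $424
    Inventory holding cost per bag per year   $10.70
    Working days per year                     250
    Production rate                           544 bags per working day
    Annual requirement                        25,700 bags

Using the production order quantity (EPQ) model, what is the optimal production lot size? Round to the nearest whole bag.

1,585 bags

d = 25,700/250 = 102.8000 bags/day;  effective holding cost H(1 − d/p) = 10.7·(1 − 102.8000/544) = 8.67801
Q* = √(2DS / H_eff) = √(2·25,700·424 / 8.67801) ≈ 1,584.73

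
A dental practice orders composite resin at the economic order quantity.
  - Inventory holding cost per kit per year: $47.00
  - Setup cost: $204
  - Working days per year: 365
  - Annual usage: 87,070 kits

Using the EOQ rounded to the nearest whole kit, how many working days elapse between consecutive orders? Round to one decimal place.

EOQ = √(2DS/H) = √(2 × 87,070 × 204 / 47)
    = √(755,841.70) ≈ 869.39 → Q = 869 kits
T = Q/D × 365 days = 869/87,070 × 365 = 3.643 days

3.6 days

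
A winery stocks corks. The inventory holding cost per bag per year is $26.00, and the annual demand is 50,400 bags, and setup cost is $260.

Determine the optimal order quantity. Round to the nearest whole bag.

1,004 bags

Optimal lot size Q* = (2 × 50,400 × $260 / $26)^½ ≈ 1,003.99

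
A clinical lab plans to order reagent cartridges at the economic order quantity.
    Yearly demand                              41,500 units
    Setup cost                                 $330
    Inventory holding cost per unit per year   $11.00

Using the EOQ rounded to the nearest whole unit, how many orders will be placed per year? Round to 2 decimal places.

26.30 orders per year

Q* = √(2·D·S / H) = √(2·41,500·330 / 11) = √2,490,000.0 ≈ 1,577.97 → Q = 1,578
N = D/Q = 41,500/1,578 ≈ 26.299 orders/yr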